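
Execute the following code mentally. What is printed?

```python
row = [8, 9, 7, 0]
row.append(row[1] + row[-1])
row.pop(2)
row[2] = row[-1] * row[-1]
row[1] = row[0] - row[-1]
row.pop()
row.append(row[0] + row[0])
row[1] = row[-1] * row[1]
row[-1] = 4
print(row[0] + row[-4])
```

16

append row[1]+row[-1] = 9+0 = 9 → [8, 9, 7, 0, 9]
pop(2) removes 7 → [8, 9, 0, 9]
row[2] = row[-1]*row[-1] = 9*9 = 81 → [8, 9, 81, 9]
row[1] = row[0]-row[-1] = 8-9 = -1 → [8, -1, 81, 9]
pop() removes 9 → [8, -1, 81]
append row[0]+row[0] = 8+8 = 16 → [8, -1, 81, 16]
row[1] = row[-1]*row[1] = 16*(-1) = -16 → [8, -16, 81, 16]
row[-1] = 4 → [8, -16, 81, 4]
row[0]+row[-4] = 8+8 = 16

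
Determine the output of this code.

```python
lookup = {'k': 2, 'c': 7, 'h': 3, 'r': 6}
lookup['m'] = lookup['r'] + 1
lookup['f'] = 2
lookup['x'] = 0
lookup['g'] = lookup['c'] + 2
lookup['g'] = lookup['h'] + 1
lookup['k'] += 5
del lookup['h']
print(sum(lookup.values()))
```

lookup['m'] = lookup['r']+1 = 7 → {'k': 2, 'c': 7, 'h': 3, 'r': 6, 'm': 7}
lookup['f'] = 2 → {'k': 2, 'c': 7, 'h': 3, 'r': 6, 'm': 7, 'f': 2}
lookup['x'] = 0 → {'k': 2, 'c': 7, 'h': 3, 'r': 6, 'm': 7, 'f': 2, 'x': 0}
lookup['g'] = lookup['c']+2 = 9 → {'k': 2, 'c': 7, 'h': 3, 'r': 6, 'm': 7, 'f': 2, 'x': 0, 'g': 9}
lookup['g'] = lookup['h']+1 = 4 → {'k': 2, 'c': 7, 'h': 3, 'r': 6, 'm': 7, 'f': 2, 'x': 0, 'g': 4}
lookup['k'] = 2+5 = 7 → {'k': 7, 'c': 7, 'h': 3, 'r': 6, 'm': 7, 'f': 2, 'x': 0, 'g': 4}
del 'h' → {'k': 7, 'c': 7, 'r': 6, 'm': 7, 'f': 2, 'x': 0, 'g': 4}
sum of values = 33

33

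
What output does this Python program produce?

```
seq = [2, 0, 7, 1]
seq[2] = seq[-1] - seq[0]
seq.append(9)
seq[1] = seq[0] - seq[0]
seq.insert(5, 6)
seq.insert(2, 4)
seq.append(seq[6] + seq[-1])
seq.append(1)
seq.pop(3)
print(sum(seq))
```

35

seq[2] = seq[-1]-seq[0] = 1-2 = -1 → [2, 0, -1, 1]
append 9 → [2, 0, -1, 1, 9]
seq[1] = seq[0]-seq[0] = 2-2 = 0 → [2, 0, -1, 1, 9]
insert 6 at 5 → [2, 0, -1, 1, 9, 6]
insert 4 at 2 → [2, 0, 4, -1, 1, 9, 6]
append seq[6]+seq[-1] = 6+6 = 12 → [2, 0, 4, -1, 1, 9, 6, 12]
append 1 → [2, 0, 4, -1, 1, 9, 6, 12, 1]
pop(3) removes -1 → [2, 0, 4, 1, 9, 6, 12, 1]
sum = 35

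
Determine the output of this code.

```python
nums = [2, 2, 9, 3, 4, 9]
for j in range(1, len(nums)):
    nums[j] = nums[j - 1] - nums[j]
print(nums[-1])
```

j=1: nums[1] = 2-2 = 0 → [2, 0, 9, 3, 4, 9]
j=2: nums[2] = 0-9 = -9 → [2, 0, -9, 3, 4, 9]
j=3: nums[3] = (-9)-3 = -12 → [2, 0, -9, -12, 4, 9]
j=4: nums[4] = (-12)-4 = -16 → [2, 0, -9, -12, -16, 9]
j=5: nums[5] = (-16)-9 = -25 → [2, 0, -9, -12, -16, -25]

-25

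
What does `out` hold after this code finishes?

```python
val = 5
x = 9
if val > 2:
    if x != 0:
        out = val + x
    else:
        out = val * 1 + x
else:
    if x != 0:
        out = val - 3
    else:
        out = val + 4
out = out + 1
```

15

val=5, x=9
val > 2 is True; x != 0 is True
→ out = val + x = 14
out = 14+1 = 15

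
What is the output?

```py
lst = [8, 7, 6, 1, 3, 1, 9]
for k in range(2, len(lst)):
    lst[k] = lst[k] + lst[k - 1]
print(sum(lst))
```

104

k=2: lst[2] = 6+7 = 13 → [8, 7, 13, 1, 3, 1, 9]
k=3: lst[3] = 1+13 = 14 → [8, 7, 13, 14, 3, 1, 9]
k=4: lst[4] = 3+14 = 17 → [8, 7, 13, 14, 17, 1, 9]
k=5: lst[5] = 1+17 = 18 → [8, 7, 13, 14, 17, 18, 9]
k=6: lst[6] = 9+18 = 27 → [8, 7, 13, 14, 17, 18, 27]
sum = 104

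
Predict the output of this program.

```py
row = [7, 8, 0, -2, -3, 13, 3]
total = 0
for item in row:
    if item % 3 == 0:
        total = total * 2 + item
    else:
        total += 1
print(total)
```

19

item=7: not %3==0, total = 0+1 = 1
item=8: not %3==0, total = 1+1 = 2
item=0: %3==0, total = 2*2+0 = 4
item=-2: not %3==0, total = 4+1 = 5
item=-3: %3==0, total = 5*2+(-3) = 7
item=13: not %3==0, total = 7+1 = 8
item=3: %3==0, total = 8*2+3 = 19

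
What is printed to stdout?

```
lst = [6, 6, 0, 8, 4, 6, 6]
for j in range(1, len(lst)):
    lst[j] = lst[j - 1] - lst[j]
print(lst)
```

[6, 0, 0, -8, -12, -18, -24]

j=1: lst[1] = 6-6 = 0 → [6, 0, 0, 8, 4, 6, 6]
j=2: lst[2] = 0-0 = 0 → [6, 0, 0, 8, 4, 6, 6]
j=3: lst[3] = 0-8 = -8 → [6, 0, 0, -8, 4, 6, 6]
j=4: lst[4] = (-8)-4 = -12 → [6, 0, 0, -8, -12, 6, 6]
j=5: lst[5] = (-12)-6 = -18 → [6, 0, 0, -8, -12, -18, 6]
j=6: lst[6] = (-18)-6 = -24 → [6, 0, 0, -8, -12, -18, -24]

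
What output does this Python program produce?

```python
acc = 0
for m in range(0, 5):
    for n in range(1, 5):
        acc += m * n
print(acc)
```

100

m=0,n=1: acc = 0+0 = 0
m=0,n=2: acc = 0+0 = 0
m=0,n=3: acc = 0+0 = 0
m=0,n=4: acc = 0+0 = 0
m=1,n=1: acc = 0+1 = 1
m=1,n=2: acc = 1+2 = 3
m=1,n=3: acc = 3+3 = 6
m=1,n=4: acc = 6+4 = 10
m=2,n=1: acc = 10+2 = 12
m=2,n=2: acc = 12+4 = 16
m=2,n=3: acc = 16+6 = 22
m=2,n=4: acc = 22+8 = 30
m=3,n=1: acc = 30+3 = 33
m=3,n=2: acc = 33+6 = 39
m=3,n=3: acc = 39+9 = 48
m=3,n=4: acc = 48+12 = 60
m=4,n=1: acc = 60+4 = 64
m=4,n=2: acc = 64+8 = 72
m=4,n=3: acc = 72+12 = 84
m=4,n=4: acc = 84+16 = 100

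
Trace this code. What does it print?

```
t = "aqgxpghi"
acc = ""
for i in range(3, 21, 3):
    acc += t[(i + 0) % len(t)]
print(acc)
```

i=3: add t[3]='x' → 'x'
i=6: add t[6]='h' → 'xh'
i=9: add t[1]='q' → 'xhq'
i=12: add t[4]='p' → 'xhqp'
i=15: add t[7]='i' → 'xhqpi'
i=18: add t[2]='g' → 'xhqpig'

xhqpig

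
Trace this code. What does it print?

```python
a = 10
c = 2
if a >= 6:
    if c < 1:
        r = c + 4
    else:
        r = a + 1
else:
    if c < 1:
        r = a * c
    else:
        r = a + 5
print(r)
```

11

a=10, c=2
a >= 6 is True; c < 1 is False
→ r = a + 1 = 11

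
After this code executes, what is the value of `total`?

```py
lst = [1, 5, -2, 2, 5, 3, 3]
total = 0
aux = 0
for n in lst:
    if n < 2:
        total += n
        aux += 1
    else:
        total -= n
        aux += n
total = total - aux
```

-39

n=1: <2, total = 0+1 = 1; aux=1
n=5: not <2, total = 1-5 = -4; aux=6
n=-2: <2, total = (-4)+(-2) = -6; aux=7
n=2: not <2, total = (-6)-2 = -8; aux=9
n=5: not <2, total = (-8)-5 = -13; aux=14
n=3: not <2, total = (-13)-3 = -16; aux=17
n=3: not <2, total = (-16)-3 = -19; aux=20
total-aux = (-19)-20 = -39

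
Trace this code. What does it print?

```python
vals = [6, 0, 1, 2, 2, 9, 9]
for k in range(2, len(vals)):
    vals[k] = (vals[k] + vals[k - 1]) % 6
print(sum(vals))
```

k=2: vals[2] = (1+0)%6 = 1 → [6, 0, 1, 2, 2, 9, 9]
k=3: vals[3] = (2+1)%6 = 3 → [6, 0, 1, 3, 2, 9, 9]
k=4: vals[4] = (2+3)%6 = 5 → [6, 0, 1, 3, 5, 9, 9]
k=5: vals[5] = (9+5)%6 = 2 → [6, 0, 1, 3, 5, 2, 9]
k=6: vals[6] = (9+2)%6 = 5 → [6, 0, 1, 3, 5, 2, 5]
sum = 22

22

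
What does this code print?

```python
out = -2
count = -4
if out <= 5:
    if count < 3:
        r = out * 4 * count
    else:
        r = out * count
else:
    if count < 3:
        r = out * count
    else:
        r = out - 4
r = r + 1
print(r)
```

33

out=-2, count=-4
out <= 5 is True; count < 3 is True
→ r = out * 4 * count = 32
r = 32+1 = 33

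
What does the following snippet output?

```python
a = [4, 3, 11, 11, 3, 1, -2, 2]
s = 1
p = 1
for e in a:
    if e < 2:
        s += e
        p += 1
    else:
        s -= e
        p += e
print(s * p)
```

-1258

e=4: not <2, s = 1-4 = -3; p=5
e=3: not <2, s = (-3)-3 = -6; p=8
e=11: not <2, s = (-6)-11 = -17; p=19
e=11: not <2, s = (-17)-11 = -28; p=30
e=3: not <2, s = (-28)-3 = -31; p=33
e=1: <2, s = (-31)+1 = -30; p=34
e=-2: <2, s = (-30)+(-2) = -32; p=35
e=2: not <2, s = (-32)-2 = -34; p=37
s*p = (-34)*37 = -1258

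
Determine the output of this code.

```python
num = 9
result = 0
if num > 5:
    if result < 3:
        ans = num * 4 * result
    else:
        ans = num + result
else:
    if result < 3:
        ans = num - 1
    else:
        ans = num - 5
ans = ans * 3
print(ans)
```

num=9, result=0
num > 5 is True; result < 3 is True
→ ans = num * 4 * result = 0
ans = 0*3 = 0

0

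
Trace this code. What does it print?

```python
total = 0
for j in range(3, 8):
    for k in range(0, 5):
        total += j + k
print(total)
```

175

j=3,k=0: total = 0+3 = 3
j=3,k=1: total = 3+4 = 7
j=3,k=2: total = 7+5 = 12
j=3,k=3: total = 12+6 = 18
j=3,k=4: total = 18+7 = 25
j=4,k=0: total = 25+4 = 29
j=4,k=1: total = 29+5 = 34
j=4,k=2: total = 34+6 = 40
j=4,k=3: total = 40+7 = 47
j=4,k=4: total = 47+8 = 55
j=5,k=0: total = 55+5 = 60
j=5,k=1: total = 60+6 = 66
j=5,k=2: total = 66+7 = 73
j=5,k=3: total = 73+8 = 81
j=5,k=4: total = 81+9 = 90
j=6,k=0: total = 90+6 = 96
j=6,k=1: total = 96+7 = 103
j=6,k=2: total = 103+8 = 111
j=6,k=3: total = 111+9 = 120
j=6,k=4: total = 120+10 = 130
j=7,k=0: total = 130+7 = 137
j=7,k=1: total = 137+8 = 145
j=7,k=2: total = 145+9 = 154
j=7,k=3: total = 154+10 = 164
j=7,k=4: total = 164+11 = 175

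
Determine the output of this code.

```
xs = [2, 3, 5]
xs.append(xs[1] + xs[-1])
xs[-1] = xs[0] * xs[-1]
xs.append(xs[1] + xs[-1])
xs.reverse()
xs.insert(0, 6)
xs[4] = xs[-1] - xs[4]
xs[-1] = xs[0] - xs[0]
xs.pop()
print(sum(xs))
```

append xs[1]+xs[-1] = 3+5 = 8 → [2, 3, 5, 8]
xs[-1] = xs[0]*xs[-1] = 2*8 = 16 → [2, 3, 5, 16]
append xs[1]+xs[-1] = 3+16 = 19 → [2, 3, 5, 16, 19]
reverse → [19, 16, 5, 3, 2]
insert 6 at 0 → [6, 19, 16, 5, 3, 2]
xs[4] = xs[-1]-xs[4] = 2-3 = -1 → [6, 19, 16, 5, -1, 2]
xs[-1] = xs[0]-xs[0] = 6-6 = 0 → [6, 19, 16, 5, -1, 0]
pop() removes 0 → [6, 19, 16, 5, -1]
sum = 45

45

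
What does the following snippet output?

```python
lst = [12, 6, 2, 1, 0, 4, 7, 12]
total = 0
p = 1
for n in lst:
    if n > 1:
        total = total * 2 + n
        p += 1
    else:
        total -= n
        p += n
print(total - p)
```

n=12: >1, total = 0*2+12 = 12; p=2
n=6: >1, total = 12*2+6 = 30; p=3
n=2: >1, total = 30*2+2 = 62; p=4
n=1: not >1, total = 62-1 = 61; p=5
n=0: not >1, total = 61-0 = 61; p=5
n=4: >1, total = 61*2+4 = 126; p=6
n=7: >1, total = 126*2+7 = 259; p=7
n=12: >1, total = 259*2+12 = 530; p=8
total-p = 530-8 = 522

522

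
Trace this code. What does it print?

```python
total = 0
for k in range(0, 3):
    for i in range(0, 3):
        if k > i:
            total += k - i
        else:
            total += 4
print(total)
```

k=0,i=0: not 0>0, total = 0+4 = 4
k=0,i=1: not 0>1, total = 4+4 = 8
k=0,i=2: not 0>2, total = 8+4 = 12
k=1,i=0: 1>0, total = 12+1 = 13
k=1,i=1: not 1>1, total = 13+4 = 17
k=1,i=2: not 1>2, total = 17+4 = 21
k=2,i=0: 2>0, total = 21+2 = 23
k=2,i=1: 2>1, total = 23+1 = 24
k=2,i=2: not 2>2, total = 24+4 = 28

28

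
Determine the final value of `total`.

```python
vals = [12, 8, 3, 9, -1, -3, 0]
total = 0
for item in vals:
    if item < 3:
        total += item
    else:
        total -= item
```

-36

item=12: not <3, total = 0-12 = -12
item=8: not <3, total = (-12)-8 = -20
item=3: not <3, total = (-20)-3 = -23
item=9: not <3, total = (-23)-9 = -32
item=-1: <3, total = (-32)+(-1) = -33
item=-3: <3, total = (-33)+(-3) = -36
item=0: <3, total = (-36)+0 = -36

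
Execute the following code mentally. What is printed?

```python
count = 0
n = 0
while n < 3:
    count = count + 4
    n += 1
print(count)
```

12

n=0: count = 0+4 = 4
n=1: count = 4+4 = 8
n=2: count = 8+4 = 12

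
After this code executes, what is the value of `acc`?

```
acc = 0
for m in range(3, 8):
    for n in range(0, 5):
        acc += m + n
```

175

m=3,n=0: acc = 0+3 = 3
m=3,n=1: acc = 3+4 = 7
m=3,n=2: acc = 7+5 = 12
m=3,n=3: acc = 12+6 = 18
m=3,n=4: acc = 18+7 = 25
m=4,n=0: acc = 25+4 = 29
m=4,n=1: acc = 29+5 = 34
m=4,n=2: acc = 34+6 = 40
m=4,n=3: acc = 40+7 = 47
m=4,n=4: acc = 47+8 = 55
m=5,n=0: acc = 55+5 = 60
m=5,n=1: acc = 60+6 = 66
m=5,n=2: acc = 66+7 = 73
m=5,n=3: acc = 73+8 = 81
m=5,n=4: acc = 81+9 = 90
m=6,n=0: acc = 90+6 = 96
m=6,n=1: acc = 96+7 = 103
m=6,n=2: acc = 103+8 = 111
m=6,n=3: acc = 111+9 = 120
m=6,n=4: acc = 120+10 = 130
m=7,n=0: acc = 130+7 = 137
m=7,n=1: acc = 137+8 = 145
m=7,n=2: acc = 145+9 = 154
m=7,n=3: acc = 154+10 = 164
m=7,n=4: acc = 164+11 = 175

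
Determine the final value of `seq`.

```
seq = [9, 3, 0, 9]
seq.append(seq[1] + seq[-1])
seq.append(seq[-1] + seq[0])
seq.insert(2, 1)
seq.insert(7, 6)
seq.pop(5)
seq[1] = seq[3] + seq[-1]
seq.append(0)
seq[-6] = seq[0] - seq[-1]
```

append seq[1]+seq[-1] = 3+9 = 12 → [9, 3, 0, 9, 12]
append seq[-1]+seq[0] = 12+9 = 21 → [9, 3, 0, 9, 12, 21]
insert 1 at 2 → [9, 3, 1, 0, 9, 12, 21]
insert 6 at 7 → [9, 3, 1, 0, 9, 12, 21, 6]
pop(5) removes 12 → [9, 3, 1, 0, 9, 21, 6]
seq[1] = seq[3]+seq[-1] = 0+6 = 6 → [9, 6, 1, 0, 9, 21, 6]
append 0 → [9, 6, 1, 0, 9, 21, 6, 0]
seq[-6] = seq[0]-seq[-1] = 9-0 = 9 → [9, 6, 9, 0, 9, 21, 6, 0]

[9, 6, 9, 0, 9, 21, 6, 0]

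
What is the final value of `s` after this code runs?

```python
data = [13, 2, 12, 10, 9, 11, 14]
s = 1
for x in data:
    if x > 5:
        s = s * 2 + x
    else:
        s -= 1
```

x=13: >5, s = 1*2+13 = 15
x=2: not >5, s = 15-1 = 14
x=12: >5, s = 14*2+12 = 40
x=10: >5, s = 40*2+10 = 90
x=9: >5, s = 90*2+9 = 189
x=11: >5, s = 189*2+11 = 389
x=14: >5, s = 389*2+14 = 792

792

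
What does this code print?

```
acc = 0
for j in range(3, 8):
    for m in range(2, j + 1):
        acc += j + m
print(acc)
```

j=3,m=2: acc = 0+5 = 5
j=3,m=3: acc = 5+6 = 11
j=4,m=2: acc = 11+6 = 17
j=4,m=3: acc = 17+7 = 24
j=4,m=4: acc = 24+8 = 32
j=5,m=2: acc = 32+7 = 39
j=5,m=3: acc = 39+8 = 47
j=5,m=4: acc = 47+9 = 56
j=5,m=5: acc = 56+10 = 66
j=6,m=2: acc = 66+8 = 74
j=6,m=3: acc = 74+9 = 83
j=6,m=4: acc = 83+10 = 93
j=6,m=5: acc = 93+11 = 104
j=6,m=6: acc = 104+12 = 116
j=7,m=2: acc = 116+9 = 125
j=7,m=3: acc = 125+10 = 135
j=7,m=4: acc = 135+11 = 146
j=7,m=5: acc = 146+12 = 158
j=7,m=6: acc = 158+13 = 171
j=7,m=7: acc = 171+14 = 185

185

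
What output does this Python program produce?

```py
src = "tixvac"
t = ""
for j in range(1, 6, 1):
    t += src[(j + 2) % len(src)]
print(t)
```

vacti

j=1: add src[3]='v' → 'v'
j=2: add src[4]='a' → 'va'
j=3: add src[5]='c' → 'vac'
j=4: add src[0]='t' → 'vact'
j=5: add src[1]='i' → 'vacti'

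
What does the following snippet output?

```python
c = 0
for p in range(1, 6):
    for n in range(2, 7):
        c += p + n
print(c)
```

175

p=1,n=2: c = 0+3 = 3
p=1,n=3: c = 3+4 = 7
p=1,n=4: c = 7+5 = 12
p=1,n=5: c = 12+6 = 18
p=1,n=6: c = 18+7 = 25
p=2,n=2: c = 25+4 = 29
p=2,n=3: c = 29+5 = 34
p=2,n=4: c = 34+6 = 40
p=2,n=5: c = 40+7 = 47
p=2,n=6: c = 47+8 = 55
p=3,n=2: c = 55+5 = 60
p=3,n=3: c = 60+6 = 66
p=3,n=4: c = 66+7 = 73
p=3,n=5: c = 73+8 = 81
p=3,n=6: c = 81+9 = 90
p=4,n=2: c = 90+6 = 96
p=4,n=3: c = 96+7 = 103
p=4,n=4: c = 103+8 = 111
p=4,n=5: c = 111+9 = 120
p=4,n=6: c = 120+10 = 130
p=5,n=2: c = 130+7 = 137
p=5,n=3: c = 137+8 = 145
p=5,n=4: c = 145+9 = 154
p=5,n=5: c = 154+10 = 164
p=5,n=6: c = 164+11 = 175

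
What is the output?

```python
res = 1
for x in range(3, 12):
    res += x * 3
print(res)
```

x=3: res = 1+3*3 = 10
x=4: res = 10+4*3 = 22
x=5: res = 22+5*3 = 37
x=6: res = 37+6*3 = 55
x=7: res = 55+7*3 = 76
x=8: res = 76+8*3 = 100
x=9: res = 100+9*3 = 127
x=10: res = 127+10*3 = 157
x=11: res = 157+11*3 = 190

190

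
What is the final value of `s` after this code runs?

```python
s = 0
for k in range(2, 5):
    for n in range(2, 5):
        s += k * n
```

k=2,n=2: s = 0+4 = 4
k=2,n=3: s = 4+6 = 10
k=2,n=4: s = 10+8 = 18
k=3,n=2: s = 18+6 = 24
k=3,n=3: s = 24+9 = 33
k=3,n=4: s = 33+12 = 45
k=4,n=2: s = 45+8 = 53
k=4,n=3: s = 53+12 = 65
k=4,n=4: s = 65+16 = 81

81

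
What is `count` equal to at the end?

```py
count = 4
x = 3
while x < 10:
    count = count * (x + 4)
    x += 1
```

x=3: count = 4*7 = 28
x=4: count = 28*8 = 224
x=5: count = 224*9 = 2016
x=6: count = 2016*10 = 20160
x=7: count = 20160*11 = 221760
x=8: count = 221760*12 = 2661120
x=9: count = 2661120*13 = 34594560

34594560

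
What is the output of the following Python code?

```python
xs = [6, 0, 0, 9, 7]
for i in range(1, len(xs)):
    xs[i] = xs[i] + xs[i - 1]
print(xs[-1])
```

22

i=1: xs[1] = 0+6 = 6 → [6, 6, 0, 9, 7]
i=2: xs[2] = 0+6 = 6 → [6, 6, 6, 9, 7]
i=3: xs[3] = 9+6 = 15 → [6, 6, 6, 15, 7]
i=4: xs[4] = 7+15 = 22 → [6, 6, 6, 15, 22]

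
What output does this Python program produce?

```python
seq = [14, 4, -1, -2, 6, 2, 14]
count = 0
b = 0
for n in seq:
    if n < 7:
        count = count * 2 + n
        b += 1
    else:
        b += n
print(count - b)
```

29

n=14: not <7; b=14
n=4: <7, count = 0*2+4 = 4; b=15
n=-1: <7, count = 4*2+(-1) = 7; b=16
n=-2: <7, count = 7*2+(-2) = 12; b=17
n=6: <7, count = 12*2+6 = 30; b=18
n=2: <7, count = 30*2+2 = 62; b=19
n=14: not <7; b=33
count-b = 62-33 = 29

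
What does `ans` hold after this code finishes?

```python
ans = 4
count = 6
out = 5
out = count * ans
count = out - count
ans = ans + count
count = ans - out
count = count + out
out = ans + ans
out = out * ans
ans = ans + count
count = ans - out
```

out = 6*4 = 24
count = 24-6 = 18
ans = 4+18 = 22
count = 22-24 = -2
count = (-2)+24 = 22
out = 22+22 = 44
out = 44*22 = 968
ans = 22+22 = 44
count = 44-968 = -924

44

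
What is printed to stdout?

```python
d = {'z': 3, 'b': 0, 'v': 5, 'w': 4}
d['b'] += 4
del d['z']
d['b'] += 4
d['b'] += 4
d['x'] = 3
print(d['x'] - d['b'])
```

d['b'] = 0+4 = 4 → {'z': 3, 'b': 4, 'v': 5, 'w': 4}
del 'z' → {'b': 4, 'v': 5, 'w': 4}
d['b'] = 4+4 = 8 → {'b': 8, 'v': 5, 'w': 4}
d['b'] = 8+4 = 12 → {'b': 12, 'v': 5, 'w': 4}
d['x'] = 3 → {'b': 12, 'v': 5, 'w': 4, 'x': 3}
d['x']-d['b'] = 3-12 = -9

-9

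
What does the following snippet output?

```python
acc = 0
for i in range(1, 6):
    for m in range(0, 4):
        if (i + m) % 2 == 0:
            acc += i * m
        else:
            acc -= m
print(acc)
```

i=1,m=0: odd sum, acc = 0-0 = 0
i=1,m=1: even sum, acc = 0+1 = 1
i=1,m=2: odd sum, acc = 1-2 = -1
i=1,m=3: even sum, acc = (-1)+3 = 2
i=2,m=0: even sum, acc = 2+0 = 2
i=2,m=1: odd sum, acc = 2-1 = 1
i=2,m=2: even sum, acc = 1+4 = 5
i=2,m=3: odd sum, acc = 5-3 = 2
i=3,m=0: odd sum, acc = 2-0 = 2
i=3,m=1: even sum, acc = 2+3 = 5
i=3,m=2: odd sum, acc = 5-2 = 3
i=3,m=3: even sum, acc = 3+9 = 12
i=4,m=0: even sum, acc = 12+0 = 12
i=4,m=1: odd sum, acc = 12-1 = 11
i=4,m=2: even sum, acc = 11+8 = 19
i=4,m=3: odd sum, acc = 19-3 = 16
i=5,m=0: odd sum, acc = 16-0 = 16
i=5,m=1: even sum, acc = 16+5 = 21
i=5,m=2: odd sum, acc = 21-2 = 19
i=5,m=3: even sum, acc = 19+15 = 34

34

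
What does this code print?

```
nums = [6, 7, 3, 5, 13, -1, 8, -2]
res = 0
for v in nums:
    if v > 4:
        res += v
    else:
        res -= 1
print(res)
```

36

v=6: >4, res = 0+6 = 6
v=7: >4, res = 6+7 = 13
v=3: not >4, res = 13-1 = 12
v=5: >4, res = 12+5 = 17
v=13: >4, res = 17+13 = 30
v=-1: not >4, res = 30-1 = 29
v=8: >4, res = 29+8 = 37
v=-2: not >4, res = 37-1 = 36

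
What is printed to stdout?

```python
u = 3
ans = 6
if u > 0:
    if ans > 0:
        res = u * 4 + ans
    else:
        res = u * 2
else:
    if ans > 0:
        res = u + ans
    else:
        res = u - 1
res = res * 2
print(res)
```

36

u=3, ans=6
u > 0 is True; ans > 0 is True
→ res = u * 4 + ans = 18
res = 18*2 = 36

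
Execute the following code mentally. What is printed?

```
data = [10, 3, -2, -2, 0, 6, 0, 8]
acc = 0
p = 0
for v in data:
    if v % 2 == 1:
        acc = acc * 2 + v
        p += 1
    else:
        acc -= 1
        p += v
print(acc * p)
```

v=10: not odd, acc = 0-1 = -1; p=10
v=3: odd, acc = (-1)*2+3 = 1; p=11
v=-2: not odd, acc = 1-1 = 0; p=9
v=-2: not odd, acc = 0-1 = -1; p=7
v=0: not odd, acc = (-1)-1 = -2; p=7
v=6: not odd, acc = (-2)-1 = -3; p=13
v=0: not odd, acc = (-3)-1 = -4; p=13
v=8: not odd, acc = (-4)-1 = -5; p=21
acc*p = (-5)*21 = -105

-105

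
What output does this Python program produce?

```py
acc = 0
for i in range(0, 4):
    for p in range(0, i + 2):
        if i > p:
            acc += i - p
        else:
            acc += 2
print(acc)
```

26

i=0,p=0: not 0>0, acc = 0+2 = 2
i=0,p=1: not 0>1, acc = 2+2 = 4
i=1,p=0: 1>0, acc = 4+1 = 5
i=1,p=1: not 1>1, acc = 5+2 = 7
i=1,p=2: not 1>2, acc = 7+2 = 9
i=2,p=0: 2>0, acc = 9+2 = 11
i=2,p=1: 2>1, acc = 11+1 = 12
i=2,p=2: not 2>2, acc = 12+2 = 14
i=2,p=3: not 2>3, acc = 14+2 = 16
i=3,p=0: 3>0, acc = 16+3 = 19
i=3,p=1: 3>1, acc = 19+2 = 21
i=3,p=2: 3>2, acc = 21+1 = 22
i=3,p=3: not 3>3, acc = 22+2 = 24
i=3,p=4: not 3>4, acc = 24+2 = 26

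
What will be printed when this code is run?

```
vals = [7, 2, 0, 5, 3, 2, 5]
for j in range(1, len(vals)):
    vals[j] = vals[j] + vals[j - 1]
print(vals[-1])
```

j=1: vals[1] = 2+7 = 9 → [7, 9, 0, 5, 3, 2, 5]
j=2: vals[2] = 0+9 = 9 → [7, 9, 9, 5, 3, 2, 5]
j=3: vals[3] = 5+9 = 14 → [7, 9, 9, 14, 3, 2, 5]
j=4: vals[4] = 3+14 = 17 → [7, 9, 9, 14, 17, 2, 5]
j=5: vals[5] = 2+17 = 19 → [7, 9, 9, 14, 17, 19, 5]
j=6: vals[6] = 5+19 = 24 → [7, 9, 9, 14, 17, 19, 24]

24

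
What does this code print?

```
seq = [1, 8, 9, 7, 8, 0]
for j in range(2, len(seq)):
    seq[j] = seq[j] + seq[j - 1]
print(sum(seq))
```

114

j=2: seq[2] = 9+8 = 17 → [1, 8, 17, 7, 8, 0]
j=3: seq[3] = 7+17 = 24 → [1, 8, 17, 24, 8, 0]
j=4: seq[4] = 8+24 = 32 → [1, 8, 17, 24, 32, 0]
j=5: seq[5] = 0+32 = 32 → [1, 8, 17, 24, 32, 32]
sum = 114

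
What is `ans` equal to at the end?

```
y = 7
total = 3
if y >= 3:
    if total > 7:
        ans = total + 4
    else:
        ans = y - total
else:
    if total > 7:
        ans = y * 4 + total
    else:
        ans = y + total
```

4

y=7, total=3
y >= 3 is True; total > 7 is False
→ ans = y - total = 4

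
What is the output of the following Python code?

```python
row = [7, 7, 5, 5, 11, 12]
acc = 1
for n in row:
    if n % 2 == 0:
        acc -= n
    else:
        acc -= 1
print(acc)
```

-16

n=7: not even, acc = 1-1 = 0
n=7: not even, acc = 0-1 = -1
n=5: not even, acc = (-1)-1 = -2
n=5: not even, acc = (-2)-1 = -3
n=11: not even, acc = (-3)-1 = -4
n=12: even, acc = (-4)-12 = -16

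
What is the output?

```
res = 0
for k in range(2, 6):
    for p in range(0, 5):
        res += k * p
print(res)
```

k=2,p=0: res = 0+0 = 0
k=2,p=1: res = 0+2 = 2
k=2,p=2: res = 2+4 = 6
k=2,p=3: res = 6+6 = 12
k=2,p=4: res = 12+8 = 20
k=3,p=0: res = 20+0 = 20
k=3,p=1: res = 20+3 = 23
k=3,p=2: res = 23+6 = 29
k=3,p=3: res = 29+9 = 38
k=3,p=4: res = 38+12 = 50
k=4,p=0: res = 50+0 = 50
k=4,p=1: res = 50+4 = 54
k=4,p=2: res = 54+8 = 62
k=4,p=3: res = 62+12 = 74
k=4,p=4: res = 74+16 = 90
k=5,p=0: res = 90+0 = 90
k=5,p=1: res = 90+5 = 95
k=5,p=2: res = 95+10 = 105
k=5,p=3: res = 105+15 = 120
k=5,p=4: res = 120+20 = 140

140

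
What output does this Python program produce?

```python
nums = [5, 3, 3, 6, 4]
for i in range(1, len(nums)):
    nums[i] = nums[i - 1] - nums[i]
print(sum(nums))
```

-12

i=1: nums[1] = 5-3 = 2 → [5, 2, 3, 6, 4]
i=2: nums[2] = 2-3 = -1 → [5, 2, -1, 6, 4]
i=3: nums[3] = (-1)-6 = -7 → [5, 2, -1, -7, 4]
i=4: nums[4] = (-7)-4 = -11 → [5, 2, -1, -7, -11]
sum = -12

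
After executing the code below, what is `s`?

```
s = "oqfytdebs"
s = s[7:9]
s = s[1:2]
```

slice [7:9] → 'bs'
slice [1:2] → 's'

's'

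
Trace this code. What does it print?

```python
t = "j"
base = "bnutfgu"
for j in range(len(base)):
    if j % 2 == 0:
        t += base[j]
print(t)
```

jbufu

j=0: add 'b' → 'jb'
j=1: skip
j=2: add 'u' → 'jbu'
j=3: skip
j=4: add 'f' → 'jbuf'
j=5: skip
j=6: add 'u' → 'jbufu'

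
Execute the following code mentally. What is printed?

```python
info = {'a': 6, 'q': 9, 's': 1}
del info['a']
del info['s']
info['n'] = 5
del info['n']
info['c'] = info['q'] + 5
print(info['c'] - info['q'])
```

del 'a' → {'q': 9, 's': 1}
del 's' → {'q': 9}
info['n'] = 5 → {'q': 9, 'n': 5}
del 'n' → {'q': 9}
info['c'] = info['q']+5 = 14 → {'q': 9, 'c': 14}
info['c']-info['q'] = 14-9 = 5

5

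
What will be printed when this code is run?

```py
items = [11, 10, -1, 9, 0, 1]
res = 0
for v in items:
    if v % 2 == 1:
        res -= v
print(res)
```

v=11: odd, res = 0-11 = -11
v=10: not odd
v=-1: odd, res = (-11)-(-1) = -10
v=9: odd, res = (-10)-9 = -19
v=0: not odd
v=1: odd, res = (-19)-1 = -20

-20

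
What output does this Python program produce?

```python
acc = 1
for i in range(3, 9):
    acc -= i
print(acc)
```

i=3: acc = 1-3 = -2
i=4: acc = (-2)-4 = -6
i=5: acc = (-6)-5 = -11
i=6: acc = (-11)-6 = -17
i=7: acc = (-17)-7 = -24
i=8: acc = (-24)-8 = -32

-32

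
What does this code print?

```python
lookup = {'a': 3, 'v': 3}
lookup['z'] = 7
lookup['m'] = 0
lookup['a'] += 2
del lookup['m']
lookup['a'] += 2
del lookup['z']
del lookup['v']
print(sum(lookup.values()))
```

7

lookup['z'] = 7 → {'a': 3, 'v': 3, 'z': 7}
lookup['m'] = 0 → {'a': 3, 'v': 3, 'z': 7, 'm': 0}
lookup['a'] = 3+2 = 5 → {'a': 5, 'v': 3, 'z': 7, 'm': 0}
del 'm' → {'a': 5, 'v': 3, 'z': 7}
lookup['a'] = 5+2 = 7 → {'a': 7, 'v': 3, 'z': 7}
del 'z' → {'a': 7, 'v': 3}
del 'v' → {'a': 7}
sum of values = 7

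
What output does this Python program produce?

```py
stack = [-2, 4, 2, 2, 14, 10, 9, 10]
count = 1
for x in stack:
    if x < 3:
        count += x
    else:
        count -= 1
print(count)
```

-2

x=-2: <3, count = 1+(-2) = -1
x=4: not <3, count = (-1)-1 = -2
x=2: <3, count = (-2)+2 = 0
x=2: <3, count = 0+2 = 2
x=14: not <3, count = 2-1 = 1
x=10: not <3, count = 1-1 = 0
x=9: not <3, count = 0-1 = -1
x=10: not <3, count = (-1)-1 = -2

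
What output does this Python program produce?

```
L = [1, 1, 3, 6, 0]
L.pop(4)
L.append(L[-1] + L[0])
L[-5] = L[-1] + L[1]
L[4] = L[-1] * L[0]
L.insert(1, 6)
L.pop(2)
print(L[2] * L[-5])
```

24

pop(4) removes 0 → [1, 1, 3, 6]
append L[-1]+L[0] = 6+1 = 7 → [1, 1, 3, 6, 7]
L[-5] = L[-1]+L[1] = 7+1 = 8 → [8, 1, 3, 6, 7]
L[4] = L[-1]*L[0] = 7*8 = 56 → [8, 1, 3, 6, 56]
insert 6 at 1 → [8, 6, 1, 3, 6, 56]
pop(2) removes 1 → [8, 6, 3, 6, 56]
L[2]*L[-5] = 3*8 = 24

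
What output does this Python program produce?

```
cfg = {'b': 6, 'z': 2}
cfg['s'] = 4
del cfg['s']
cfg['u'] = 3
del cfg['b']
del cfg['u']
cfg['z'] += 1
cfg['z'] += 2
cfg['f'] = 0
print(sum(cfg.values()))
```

5

cfg['s'] = 4 → {'b': 6, 'z': 2, 's': 4}
del 's' → {'b': 6, 'z': 2}
cfg['u'] = 3 → {'b': 6, 'z': 2, 'u': 3}
del 'b' → {'z': 2, 'u': 3}
del 'u' → {'z': 2}
cfg['z'] = 2+1 = 3 → {'z': 3}
cfg['z'] = 3+2 = 5 → {'z': 5}
cfg['f'] = 0 → {'z': 5, 'f': 0}
sum of values = 5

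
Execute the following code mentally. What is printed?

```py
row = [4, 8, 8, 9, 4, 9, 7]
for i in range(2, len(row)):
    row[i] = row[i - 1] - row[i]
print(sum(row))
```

i=2: row[2] = 8-8 = 0 → [4, 8, 0, 9, 4, 9, 7]
i=3: row[3] = 0-9 = -9 → [4, 8, 0, -9, 4, 9, 7]
i=4: row[4] = (-9)-4 = -13 → [4, 8, 0, -9, -13, 9, 7]
i=5: row[5] = (-13)-9 = -22 → [4, 8, 0, -9, -13, -22, 7]
i=6: row[6] = (-22)-7 = -29 → [4, 8, 0, -9, -13, -22, -29]
sum = -61

-61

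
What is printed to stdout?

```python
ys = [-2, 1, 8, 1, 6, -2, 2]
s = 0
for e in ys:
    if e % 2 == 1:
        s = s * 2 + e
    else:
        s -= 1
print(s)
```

e=-2: not odd, s = 0-1 = -1
e=1: odd, s = (-1)*2+1 = -1
e=8: not odd, s = (-1)-1 = -2
e=1: odd, s = (-2)*2+1 = -3
e=6: not odd, s = (-3)-1 = -4
e=-2: not odd, s = (-4)-1 = -5
e=2: not odd, s = (-5)-1 = -6

-6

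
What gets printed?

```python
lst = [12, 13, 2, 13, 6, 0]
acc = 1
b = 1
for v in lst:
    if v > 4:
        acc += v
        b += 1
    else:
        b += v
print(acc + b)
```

v=12: >4, acc = 1+12 = 13; b=2
v=13: >4, acc = 13+13 = 26; b=3
v=2: not >4; b=5
v=13: >4, acc = 26+13 = 39; b=6
v=6: >4, acc = 39+6 = 45; b=7
v=0: not >4; b=7
acc+b = 45+7 = 52

52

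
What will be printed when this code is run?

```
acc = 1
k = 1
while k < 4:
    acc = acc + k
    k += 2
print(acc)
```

5

k=1: acc = 1+1 = 2
k=3: acc = 2+3 = 5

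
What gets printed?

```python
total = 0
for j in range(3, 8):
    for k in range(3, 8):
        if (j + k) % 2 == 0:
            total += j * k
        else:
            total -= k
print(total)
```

j=3,k=3: even sum, total = 0+9 = 9
j=3,k=4: odd sum, total = 9-4 = 5
j=3,k=5: even sum, total = 5+15 = 20
j=3,k=6: odd sum, total = 20-6 = 14
j=3,k=7: even sum, total = 14+21 = 35
j=4,k=3: odd sum, total = 35-3 = 32
j=4,k=4: even sum, total = 32+16 = 48
j=4,k=5: odd sum, total = 48-5 = 43
j=4,k=6: even sum, total = 43+24 = 67
j=4,k=7: odd sum, total = 67-7 = 60
j=5,k=3: even sum, total = 60+15 = 75
j=5,k=4: odd sum, total = 75-4 = 71
j=5,k=5: even sum, total = 71+25 = 96
j=5,k=6: odd sum, total = 96-6 = 90
j=5,k=7: even sum, total = 90+35 = 125
j=6,k=3: odd sum, total = 125-3 = 122
j=6,k=4: even sum, total = 122+24 = 146
j=6,k=5: odd sum, total = 146-5 = 141
j=6,k=6: even sum, total = 141+36 = 177
j=6,k=7: odd sum, total = 177-7 = 170
j=7,k=3: even sum, total = 170+21 = 191
j=7,k=4: odd sum, total = 191-4 = 187
j=7,k=5: even sum, total = 187+35 = 222
j=7,k=6: odd sum, total = 222-6 = 216
j=7,k=7: even sum, total = 216+49 = 265

265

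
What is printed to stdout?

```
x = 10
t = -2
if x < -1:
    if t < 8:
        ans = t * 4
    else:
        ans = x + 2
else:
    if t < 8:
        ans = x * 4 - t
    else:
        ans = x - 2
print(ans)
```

x=10, t=-2
x < -1 is False; t < 8 is True
→ ans = x * 4 - t = 42

42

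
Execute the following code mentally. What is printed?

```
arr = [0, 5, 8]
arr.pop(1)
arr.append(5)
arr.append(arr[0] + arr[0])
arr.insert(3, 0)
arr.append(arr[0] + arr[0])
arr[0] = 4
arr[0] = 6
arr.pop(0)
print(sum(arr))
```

pop(1) removes 5 → [0, 8]
append 5 → [0, 8, 5]
append arr[0]+arr[0] = 0+0 = 0 → [0, 8, 5, 0]
insert 0 at 3 → [0, 8, 5, 0, 0]
append arr[0]+arr[0] = 0+0 = 0 → [0, 8, 5, 0, 0, 0]
arr[0] = 4 → [4, 8, 5, 0, 0, 0]
arr[0] = 6 → [6, 8, 5, 0, 0, 0]
pop(0) removes 6 → [8, 5, 0, 0, 0]
sum = 13

13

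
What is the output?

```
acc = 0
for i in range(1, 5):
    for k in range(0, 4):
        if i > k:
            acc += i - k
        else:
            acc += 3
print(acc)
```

i=1,k=0: 1>0, acc = 0+1 = 1
i=1,k=1: not 1>1, acc = 1+3 = 4
i=1,k=2: not 1>2, acc = 4+3 = 7
i=1,k=3: not 1>3, acc = 7+3 = 10
i=2,k=0: 2>0, acc = 10+2 = 12
i=2,k=1: 2>1, acc = 12+1 = 13
i=2,k=2: not 2>2, acc = 13+3 = 16
i=2,k=3: not 2>3, acc = 16+3 = 19
i=3,k=0: 3>0, acc = 19+3 = 22
i=3,k=1: 3>1, acc = 22+2 = 24
i=3,k=2: 3>2, acc = 24+1 = 25
i=3,k=3: not 3>3, acc = 25+3 = 28
i=4,k=0: 4>0, acc = 28+4 = 32
i=4,k=1: 4>1, acc = 32+3 = 35
i=4,k=2: 4>2, acc = 35+2 = 37
i=4,k=3: 4>3, acc = 37+1 = 38

38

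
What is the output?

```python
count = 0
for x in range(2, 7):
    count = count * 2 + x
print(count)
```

x=2: count = 0*2+2 = 2
x=3: count = 2*2+3 = 7
x=4: count = 7*2+4 = 18
x=5: count = 18*2+5 = 41
x=6: count = 41*2+6 = 88

88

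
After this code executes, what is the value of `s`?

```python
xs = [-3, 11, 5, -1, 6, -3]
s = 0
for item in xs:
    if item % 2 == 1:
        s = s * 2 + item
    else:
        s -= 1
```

item=-3: odd, s = 0*2+(-3) = -3
item=11: odd, s = (-3)*2+11 = 5
item=5: odd, s = 5*2+5 = 15
item=-1: odd, s = 15*2+(-1) = 29
item=6: not odd, s = 29-1 = 28
item=-3: odd, s = 28*2+(-3) = 53

53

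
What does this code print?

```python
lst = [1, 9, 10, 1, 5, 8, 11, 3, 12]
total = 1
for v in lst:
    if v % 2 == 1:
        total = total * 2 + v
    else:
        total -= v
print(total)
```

89

v=1: odd, total = 1*2+1 = 3
v=9: odd, total = 3*2+9 = 15
v=10: not odd, total = 15-10 = 5
v=1: odd, total = 5*2+1 = 11
v=5: odd, total = 11*2+5 = 27
v=8: not odd, total = 27-8 = 19
v=11: odd, total = 19*2+11 = 49
v=3: odd, total = 49*2+3 = 101
v=12: not odd, total = 101-12 = 89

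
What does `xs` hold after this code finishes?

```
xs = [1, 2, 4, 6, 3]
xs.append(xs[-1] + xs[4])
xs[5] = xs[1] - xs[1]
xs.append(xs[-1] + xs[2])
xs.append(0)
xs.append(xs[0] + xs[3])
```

append xs[-1]+xs[4] = 3+3 = 6 → [1, 2, 4, 6, 3, 6]
xs[5] = xs[1]-xs[1] = 2-2 = 0 → [1, 2, 4, 6, 3, 0]
append xs[-1]+xs[2] = 0+4 = 4 → [1, 2, 4, 6, 3, 0, 4]
append 0 → [1, 2, 4, 6, 3, 0, 4, 0]
append xs[0]+xs[3] = 1+6 = 7 → [1, 2, 4, 6, 3, 0, 4, 0, 7]

[1, 2, 4, 6, 3, 0, 4, 0, 7]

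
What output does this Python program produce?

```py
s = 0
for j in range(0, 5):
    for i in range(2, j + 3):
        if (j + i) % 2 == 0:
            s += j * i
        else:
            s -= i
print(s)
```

j=0,i=2: even sum, s = 0+0 = 0
j=1,i=2: odd sum, s = 0-2 = -2
j=1,i=3: even sum, s = (-2)+3 = 1
j=2,i=2: even sum, s = 1+4 = 5
j=2,i=3: odd sum, s = 5-3 = 2
j=2,i=4: even sum, s = 2+8 = 10
j=3,i=2: odd sum, s = 10-2 = 8
j=3,i=3: even sum, s = 8+9 = 17
j=3,i=4: odd sum, s = 17-4 = 13
j=3,i=5: even sum, s = 13+15 = 28
j=4,i=2: even sum, s = 28+8 = 36
j=4,i=3: odd sum, s = 36-3 = 33
j=4,i=4: even sum, s = 33+16 = 49
j=4,i=5: odd sum, s = 49-5 = 44
j=4,i=6: even sum, s = 44+24 = 68

68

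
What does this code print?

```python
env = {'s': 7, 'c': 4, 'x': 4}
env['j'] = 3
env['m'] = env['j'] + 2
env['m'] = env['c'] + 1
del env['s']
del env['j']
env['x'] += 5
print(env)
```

env['j'] = 3 → {'s': 7, 'c': 4, 'x': 4, 'j': 3}
env['m'] = env['j']+2 = 5 → {'s': 7, 'c': 4, 'x': 4, 'j': 3, 'm': 5}
env['m'] = env['c']+1 = 5 → {'s': 7, 'c': 4, 'x': 4, 'j': 3, 'm': 5}
del 's' → {'c': 4, 'x': 4, 'j': 3, 'm': 5}
del 'j' → {'c': 4, 'x': 4, 'm': 5}
env['x'] = 4+5 = 9 → {'c': 4, 'x': 9, 'm': 5}

{'c': 4, 'x': 9, 'm': 5}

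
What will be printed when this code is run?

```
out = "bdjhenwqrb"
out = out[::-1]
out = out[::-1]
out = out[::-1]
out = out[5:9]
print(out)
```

ehjd

reverse → 'brqwnehjdb'
reverse → 'bdjhenwqrb'
reverse → 'brqwnehjdb'
slice [5:9] → 'ehjd'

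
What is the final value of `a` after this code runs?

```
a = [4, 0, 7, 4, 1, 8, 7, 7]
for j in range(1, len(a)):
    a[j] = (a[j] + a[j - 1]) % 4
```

[4, 0, 3, 3, 0, 0, 3, 2]

j=1: a[1] = (0+4)%4 = 0 → [4, 0, 7, 4, 1, 8, 7, 7]
j=2: a[2] = (7+0)%4 = 3 → [4, 0, 3, 4, 1, 8, 7, 7]
j=3: a[3] = (4+3)%4 = 3 → [4, 0, 3, 3, 1, 8, 7, 7]
j=4: a[4] = (1+3)%4 = 0 → [4, 0, 3, 3, 0, 8, 7, 7]
j=5: a[5] = (8+0)%4 = 0 → [4, 0, 3, 3, 0, 0, 7, 7]
j=6: a[6] = (7+0)%4 = 3 → [4, 0, 3, 3, 0, 0, 3, 7]
j=7: a[7] = (7+3)%4 = 2 → [4, 0, 3, 3, 0, 0, 3, 2]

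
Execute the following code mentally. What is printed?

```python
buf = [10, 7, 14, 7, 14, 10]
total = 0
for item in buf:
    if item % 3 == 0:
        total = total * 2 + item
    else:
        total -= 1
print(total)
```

-6

item=10: not %3==0, total = 0-1 = -1
item=7: not %3==0, total = (-1)-1 = -2
item=14: not %3==0, total = (-2)-1 = -3
item=7: not %3==0, total = (-3)-1 = -4
item=14: not %3==0, total = (-4)-1 = -5
item=10: not %3==0, total = (-5)-1 = -6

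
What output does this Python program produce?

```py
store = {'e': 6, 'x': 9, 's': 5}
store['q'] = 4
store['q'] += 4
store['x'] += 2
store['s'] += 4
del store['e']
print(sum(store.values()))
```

store['q'] = 4 → {'e': 6, 'x': 9, 's': 5, 'q': 4}
store['q'] = 4+4 = 8 → {'e': 6, 'x': 9, 's': 5, 'q': 8}
store['x'] = 9+2 = 11 → {'e': 6, 'x': 11, 's': 5, 'q': 8}
store['s'] = 5+4 = 9 → {'e': 6, 'x': 11, 's': 9, 'q': 8}
del 'e' → {'x': 11, 's': 9, 'q': 8}
sum of values = 28

28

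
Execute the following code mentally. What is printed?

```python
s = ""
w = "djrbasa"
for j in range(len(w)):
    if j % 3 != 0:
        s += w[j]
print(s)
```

jras

j=0: skip
j=1: add 'j' → 'j'
j=2: add 'r' → 'jr'
j=3: skip
j=4: add 'a' → 'jra'
j=5: add 's' → 'jras'
j=6: skip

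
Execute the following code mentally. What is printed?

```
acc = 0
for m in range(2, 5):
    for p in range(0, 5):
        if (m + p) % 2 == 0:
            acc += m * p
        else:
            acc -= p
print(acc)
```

m=2,p=0: even sum, acc = 0+0 = 0
m=2,p=1: odd sum, acc = 0-1 = -1
m=2,p=2: even sum, acc = (-1)+4 = 3
m=2,p=3: odd sum, acc = 3-3 = 0
m=2,p=4: even sum, acc = 0+8 = 8
m=3,p=0: odd sum, acc = 8-0 = 8
m=3,p=1: even sum, acc = 8+3 = 11
m=3,p=2: odd sum, acc = 11-2 = 9
m=3,p=3: even sum, acc = 9+9 = 18
m=3,p=4: odd sum, acc = 18-4 = 14
m=4,p=0: even sum, acc = 14+0 = 14
m=4,p=1: odd sum, acc = 14-1 = 13
m=4,p=2: even sum, acc = 13+8 = 21
m=4,p=3: odd sum, acc = 21-3 = 18
m=4,p=4: even sum, acc = 18+16 = 34

34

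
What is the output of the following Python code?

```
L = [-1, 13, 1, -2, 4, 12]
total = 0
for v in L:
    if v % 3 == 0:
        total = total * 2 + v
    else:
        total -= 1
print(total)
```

v=-1: not %3==0, total = 0-1 = -1
v=13: not %3==0, total = (-1)-1 = -2
v=1: not %3==0, total = (-2)-1 = -3
v=-2: not %3==0, total = (-3)-1 = -4
v=4: not %3==0, total = (-4)-1 = -5
v=12: %3==0, total = (-5)*2+12 = 2

2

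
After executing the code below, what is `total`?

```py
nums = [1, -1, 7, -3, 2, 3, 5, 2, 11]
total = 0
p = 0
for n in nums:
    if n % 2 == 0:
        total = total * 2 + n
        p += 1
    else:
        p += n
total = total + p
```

n=1: not even; p=1
n=-1: not even; p=0
n=7: not even; p=7
n=-3: not even; p=4
n=2: even, total = 0*2+2 = 2; p=5
n=3: not even; p=8
n=5: not even; p=13
n=2: even, total = 2*2+2 = 6; p=14
n=11: not even; p=25
total+p = 6+25 = 31

31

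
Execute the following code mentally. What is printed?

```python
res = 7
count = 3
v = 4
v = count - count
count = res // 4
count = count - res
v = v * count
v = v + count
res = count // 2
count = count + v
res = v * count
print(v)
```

-6

v = 3-3 = 0
count = 7//4 = 1
count = 1-7 = -6
v = 0*(-6) = 0
v = 0+(-6) = -6
res = (-6)//2 = -3
count = (-6)+(-6) = -12
res = (-6)*(-12) = 72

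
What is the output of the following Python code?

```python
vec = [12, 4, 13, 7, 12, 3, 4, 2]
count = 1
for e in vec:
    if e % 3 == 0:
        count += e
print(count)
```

e=12: %3==0, count = 1+12 = 13
e=4: not %3==0
e=13: not %3==0
e=7: not %3==0
e=12: %3==0, count = 13+12 = 25
e=3: %3==0, count = 25+3 = 28
e=4: not %3==0
e=2: not %3==0

28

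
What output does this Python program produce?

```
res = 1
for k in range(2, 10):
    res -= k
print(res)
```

k=2: res = 1-2 = -1
k=3: res = (-1)-3 = -4
k=4: res = (-4)-4 = -8
k=5: res = (-8)-5 = -13
k=6: res = (-13)-6 = -19
k=7: res = (-19)-7 = -26
k=8: res = (-26)-8 = -34
k=9: res = (-34)-9 = -43

-43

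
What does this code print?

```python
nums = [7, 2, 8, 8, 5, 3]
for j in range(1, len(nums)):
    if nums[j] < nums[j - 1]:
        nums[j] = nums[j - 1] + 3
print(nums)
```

j=1: 2<7, nums[1] = 7+3 = 10 → [7, 10, 8, 8, 5, 3]
j=2: 8<10, nums[2] = 10+3 = 13 → [7, 10, 13, 8, 5, 3]
j=3: 8<13, nums[3] = 13+3 = 16 → [7, 10, 13, 16, 5, 3]
j=4: 5<16, nums[4] = 16+3 = 19 → [7, 10, 13, 16, 19, 3]
j=5: 3<19, nums[5] = 19+3 = 22 → [7, 10, 13, 16, 19, 22]

[7, 10, 13, 16, 19, 22]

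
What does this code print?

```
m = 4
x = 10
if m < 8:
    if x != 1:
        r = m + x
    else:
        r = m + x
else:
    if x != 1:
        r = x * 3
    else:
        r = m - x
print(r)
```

m=4, x=10
m < 8 is True; x != 1 is True
→ r = m + x = 14

14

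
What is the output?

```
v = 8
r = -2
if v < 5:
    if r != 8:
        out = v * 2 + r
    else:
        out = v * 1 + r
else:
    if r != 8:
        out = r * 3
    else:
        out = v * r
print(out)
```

v=8, r=-2
v < 5 is False; r != 8 is True
→ out = r * 3 = -6

-6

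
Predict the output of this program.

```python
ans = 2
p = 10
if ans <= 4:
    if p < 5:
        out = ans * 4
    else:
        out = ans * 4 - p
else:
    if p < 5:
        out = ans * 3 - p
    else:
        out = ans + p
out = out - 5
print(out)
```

ans=2, p=10
ans <= 4 is True; p < 5 is False
→ out = ans * 4 - p = -2
out = (-2)-5 = -7

-7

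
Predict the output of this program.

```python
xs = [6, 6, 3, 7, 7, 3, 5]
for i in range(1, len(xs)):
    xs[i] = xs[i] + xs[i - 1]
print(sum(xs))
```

153

i=1: xs[1] = 6+6 = 12 → [6, 12, 3, 7, 7, 3, 5]
i=2: xs[2] = 3+12 = 15 → [6, 12, 15, 7, 7, 3, 5]
i=3: xs[3] = 7+15 = 22 → [6, 12, 15, 22, 7, 3, 5]
i=4: xs[4] = 7+22 = 29 → [6, 12, 15, 22, 29, 3, 5]
i=5: xs[5] = 3+29 = 32 → [6, 12, 15, 22, 29, 32, 5]
i=6: xs[6] = 5+32 = 37 → [6, 12, 15, 22, 29, 32, 37]
sum = 153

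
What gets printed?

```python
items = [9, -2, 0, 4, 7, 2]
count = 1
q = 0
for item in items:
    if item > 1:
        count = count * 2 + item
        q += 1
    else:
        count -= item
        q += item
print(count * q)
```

item=9: >1, count = 1*2+9 = 11; q=1
item=-2: not >1, count = 11-(-2) = 13; q=-1
item=0: not >1, count = 13-0 = 13; q=-1
item=4: >1, count = 13*2+4 = 30; q=0
item=7: >1, count = 30*2+7 = 67; q=1
item=2: >1, count = 67*2+2 = 136; q=2
count*q = 136*2 = 272

272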